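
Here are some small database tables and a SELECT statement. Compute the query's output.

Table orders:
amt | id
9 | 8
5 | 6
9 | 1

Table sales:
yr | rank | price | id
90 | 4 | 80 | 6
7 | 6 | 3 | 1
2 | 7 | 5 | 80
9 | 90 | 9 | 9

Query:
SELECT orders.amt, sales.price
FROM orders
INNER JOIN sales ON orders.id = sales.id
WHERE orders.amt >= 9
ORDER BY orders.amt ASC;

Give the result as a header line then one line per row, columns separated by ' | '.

After JOIN sales (2 rows):
orders.amt | orders.id | sales.yr | sales.rank | sales.price | sales.id
5 | 6 | 90 | 4 | 80 | 6
9 | 1 | 7 | 6 | 3 | 1
After WHERE (1 rows):
orders.amt | orders.id | sales.yr | sales.rank | sales.price | sales.id
9 | 1 | 7 | 6 | 3 | 1
After SELECT (1 rows):
orders.amt | sales.price
9 | 3
After ORDER BY (1 rows):
orders.amt | sales.price
9 | 3

== RESULT ==
orders.amt | sales.price
9 | 3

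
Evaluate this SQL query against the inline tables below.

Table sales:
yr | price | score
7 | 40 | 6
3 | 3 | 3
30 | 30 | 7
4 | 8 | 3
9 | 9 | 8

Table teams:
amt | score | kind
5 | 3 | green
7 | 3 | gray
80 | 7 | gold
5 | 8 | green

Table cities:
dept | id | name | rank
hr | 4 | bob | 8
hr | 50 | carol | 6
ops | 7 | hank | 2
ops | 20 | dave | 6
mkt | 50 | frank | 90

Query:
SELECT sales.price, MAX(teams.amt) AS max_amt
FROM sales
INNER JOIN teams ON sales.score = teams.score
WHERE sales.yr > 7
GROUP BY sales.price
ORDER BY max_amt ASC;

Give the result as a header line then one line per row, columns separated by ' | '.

After JOIN teams (6 rows):
sales.yr | sales.price | sales.score | teams.amt | teams.score | teams.kind
3 | 3 | 3 | 5 | 3 | green
3 | 3 | 3 | 7 | 3 | gray
30 | 30 | 7 | 80 | 7 | gold
4 | 8 | 3 | 5 | 3 | green
4 | 8 | 3 | 7 | 3 | gray
9 | 9 | 8 | 5 | 8 | green
After WHERE (2 rows):
sales.yr | sales.price | sales.score | teams.amt | teams.score | teams.kind
30 | 30 | 7 | 80 | 7 | gold
9 | 9 | 8 | 5 | 8 | green
After GROUP BY (2 rows):
sales.price | max_amt
30 | 80
9 | 5
After ORDER BY (2 rows):
sales.price | max_amt
9 | 5
30 | 80

== RESULT ==
sales.price | max_amt
9 | 5
30 | 80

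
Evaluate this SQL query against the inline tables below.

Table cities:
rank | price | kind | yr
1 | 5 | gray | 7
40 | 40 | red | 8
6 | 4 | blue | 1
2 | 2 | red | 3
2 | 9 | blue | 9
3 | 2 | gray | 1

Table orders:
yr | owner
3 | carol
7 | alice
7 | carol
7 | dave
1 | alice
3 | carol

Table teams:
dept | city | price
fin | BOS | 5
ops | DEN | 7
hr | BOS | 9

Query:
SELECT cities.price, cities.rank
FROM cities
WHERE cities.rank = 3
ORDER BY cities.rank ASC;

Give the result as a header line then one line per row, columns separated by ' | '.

After WHERE (1 rows):
cities.rank | cities.price | cities.kind | cities.yr
3 | 2 | gray | 1
After SELECT (1 rows):
cities.price | cities.rank
2 | 3
After ORDER BY (1 rows):
cities.price | cities.rank
2 | 3

== RESULT ==
cities.price | cities.rank
2 | 3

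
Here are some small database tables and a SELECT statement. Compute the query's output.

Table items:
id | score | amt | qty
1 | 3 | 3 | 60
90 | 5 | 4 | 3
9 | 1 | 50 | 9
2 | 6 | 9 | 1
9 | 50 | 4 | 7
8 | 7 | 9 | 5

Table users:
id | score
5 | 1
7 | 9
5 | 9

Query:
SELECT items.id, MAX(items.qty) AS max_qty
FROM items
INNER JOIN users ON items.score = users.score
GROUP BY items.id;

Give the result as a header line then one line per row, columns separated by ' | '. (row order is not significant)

== RESULT ==
items.id | max_qty
9 | 9

Derivation:
After JOIN users (1 rows):
items.id | items.score | items.amt | items.qty | users.id | users.score
9 | 1 | 50 | 9 | 5 | 1
After GROUP BY (1 rows):
items.id | max_qty
9 | 9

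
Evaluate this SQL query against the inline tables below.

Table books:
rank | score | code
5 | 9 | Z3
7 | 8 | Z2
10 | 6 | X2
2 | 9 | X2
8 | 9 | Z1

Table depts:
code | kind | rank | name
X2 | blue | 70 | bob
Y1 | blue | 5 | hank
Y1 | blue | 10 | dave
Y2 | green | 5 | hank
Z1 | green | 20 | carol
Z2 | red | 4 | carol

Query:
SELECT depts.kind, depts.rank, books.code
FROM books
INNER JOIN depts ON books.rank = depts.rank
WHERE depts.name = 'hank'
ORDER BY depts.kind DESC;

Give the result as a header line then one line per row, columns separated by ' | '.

== RESULT ==
depts.kind | depts.rank | books.code
green | 5 | Z3
blue | 5 | Z3

Derivation:
After JOIN depts (3 rows):
books.rank | books.score | books.code | depts.code | depts.kind | depts.rank | depts.name
5 | 9 | Z3 | Y1 | blue | 5 | hank
5 | 9 | Z3 | Y2 | green | 5 | hank
10 | 6 | X2 | Y1 | blue | 10 | dave
After WHERE (2 rows):
books.rank | books.score | books.code | depts.code | depts.kind | depts.rank | depts.name
5 | 9 | Z3 | Y1 | blue | 5 | hank
5 | 9 | Z3 | Y2 | green | 5 | hank
After SELECT (2 rows):
depts.kind | depts.rank | books.code
blue | 5 | Z3
green | 5 | Z3
After ORDER BY (2 rows):
depts.kind | depts.rank | books.code
green | 5 | Z3
blue | 5 | Z3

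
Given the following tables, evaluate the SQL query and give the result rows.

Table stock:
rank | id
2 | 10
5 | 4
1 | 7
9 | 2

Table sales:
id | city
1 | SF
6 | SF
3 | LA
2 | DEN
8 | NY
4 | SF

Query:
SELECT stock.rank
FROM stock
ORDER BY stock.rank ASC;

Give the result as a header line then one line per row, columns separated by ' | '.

== RESULT ==
stock.rank
1
2
5
9

Derivation:
After SELECT (4 rows):
stock.rank
2
5
1
9
After ORDER BY (4 rows):
stock.rank
1
2
5
9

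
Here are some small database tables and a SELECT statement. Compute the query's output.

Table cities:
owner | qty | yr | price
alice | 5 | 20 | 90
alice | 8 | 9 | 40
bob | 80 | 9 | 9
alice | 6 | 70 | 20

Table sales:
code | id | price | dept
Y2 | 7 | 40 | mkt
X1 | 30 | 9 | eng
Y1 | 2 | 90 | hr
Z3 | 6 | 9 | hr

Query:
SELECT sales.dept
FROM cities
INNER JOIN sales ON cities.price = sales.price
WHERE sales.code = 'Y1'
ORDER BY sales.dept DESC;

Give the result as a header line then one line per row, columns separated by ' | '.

After JOIN sales (4 rows):
cities.owner | cities.qty | cities.yr | cities.price | sales.code | sales.id | sales.price | sales.dept
alice | 5 | 20 | 90 | Y1 | 2 | 90 | hr
alice | 8 | 9 | 40 | Y2 | 7 | 40 | mkt
bob | 80 | 9 | 9 | X1 | 30 | 9 | eng
bob | 80 | 9 | 9 | Z3 | 6 | 9 | hr
After WHERE (1 rows):
cities.owner | cities.qty | cities.yr | cities.price | sales.code | sales.id | sales.price | sales.dept
alice | 5 | 20 | 90 | Y1 | 2 | 90 | hr
After SELECT (1 rows):
sales.dept
hr
After ORDER BY (1 rows):
sales.dept
hr

== RESULT ==
sales.dept
hr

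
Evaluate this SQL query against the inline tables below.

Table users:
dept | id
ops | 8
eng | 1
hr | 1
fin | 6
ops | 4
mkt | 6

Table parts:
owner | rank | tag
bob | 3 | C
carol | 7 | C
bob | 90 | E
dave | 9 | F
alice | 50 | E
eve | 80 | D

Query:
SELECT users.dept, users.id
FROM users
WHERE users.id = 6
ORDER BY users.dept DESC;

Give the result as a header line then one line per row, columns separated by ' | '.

After WHERE (2 rows):
users.dept | users.id
fin | 6
mkt | 6
After SELECT (2 rows):
users.dept | users.id
fin | 6
mkt | 6
After ORDER BY (2 rows):
users.dept | users.id
mkt | 6
fin | 6

== RESULT ==
users.dept | users.id
mkt | 6
fin | 6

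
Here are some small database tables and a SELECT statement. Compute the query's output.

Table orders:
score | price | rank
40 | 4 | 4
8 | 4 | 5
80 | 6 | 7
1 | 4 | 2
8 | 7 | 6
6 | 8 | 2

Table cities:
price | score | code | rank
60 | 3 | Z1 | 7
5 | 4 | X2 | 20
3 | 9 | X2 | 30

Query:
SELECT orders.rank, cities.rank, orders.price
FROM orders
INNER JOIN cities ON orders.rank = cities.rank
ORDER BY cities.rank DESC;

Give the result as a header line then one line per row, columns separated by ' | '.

== RESULT ==
orders.rank | cities.rank | orders.price
7 | 7 | 6

Derivation:
After JOIN cities (1 rows):
orders.score | orders.price | orders.rank | cities.price | cities.score | cities.code | cities.rank
80 | 6 | 7 | 60 | 3 | Z1 | 7
After SELECT (1 rows):
orders.rank | cities.rank | orders.price
7 | 7 | 6
After ORDER BY (1 rows):
orders.rank | cities.rank | orders.price
7 | 7 | 6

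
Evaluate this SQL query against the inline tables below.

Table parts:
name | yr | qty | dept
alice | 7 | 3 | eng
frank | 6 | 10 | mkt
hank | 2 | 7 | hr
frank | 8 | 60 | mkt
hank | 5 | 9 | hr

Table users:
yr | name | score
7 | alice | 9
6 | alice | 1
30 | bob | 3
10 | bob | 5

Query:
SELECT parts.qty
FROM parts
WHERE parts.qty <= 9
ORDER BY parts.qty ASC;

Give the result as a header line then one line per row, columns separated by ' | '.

== RESULT ==
parts.qty
3
7
9

Derivation:
After WHERE (3 rows):
parts.name | parts.yr | parts.qty | parts.dept
alice | 7 | 3 | eng
hank | 2 | 7 | hr
hank | 5 | 9 | hr
After SELECT (3 rows):
parts.qty
3
7
9
After ORDER BY (3 rows):
parts.qty
3
7
9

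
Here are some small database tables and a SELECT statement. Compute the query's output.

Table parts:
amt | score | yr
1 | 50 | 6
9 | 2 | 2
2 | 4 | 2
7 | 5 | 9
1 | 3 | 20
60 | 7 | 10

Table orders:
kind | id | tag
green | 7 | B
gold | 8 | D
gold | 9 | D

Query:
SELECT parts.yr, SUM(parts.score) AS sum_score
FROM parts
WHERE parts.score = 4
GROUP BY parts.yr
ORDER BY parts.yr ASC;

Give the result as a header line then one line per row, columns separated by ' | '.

After WHERE (1 rows):
parts.amt | parts.score | parts.yr
2 | 4 | 2
After GROUP BY (1 rows):
parts.yr | sum_score
2 | 4
After ORDER BY (1 rows):
parts.yr | sum_score
2 | 4

== RESULT ==
parts.yr | sum_score
2 | 4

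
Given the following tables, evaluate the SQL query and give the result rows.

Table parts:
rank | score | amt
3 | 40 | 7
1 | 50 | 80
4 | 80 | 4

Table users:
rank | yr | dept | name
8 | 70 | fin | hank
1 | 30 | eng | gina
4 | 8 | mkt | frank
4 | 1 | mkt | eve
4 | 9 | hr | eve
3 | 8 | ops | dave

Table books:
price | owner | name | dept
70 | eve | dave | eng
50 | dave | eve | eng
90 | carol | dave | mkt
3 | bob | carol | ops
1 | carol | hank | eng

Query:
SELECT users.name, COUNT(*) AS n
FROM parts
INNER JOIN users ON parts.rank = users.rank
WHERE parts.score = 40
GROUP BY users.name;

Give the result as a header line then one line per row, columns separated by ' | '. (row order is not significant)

== RESULT ==
users.name | n
dave | 1

Derivation:
After JOIN users (5 rows):
parts.rank | parts.score | parts.amt | users.rank | users.yr | users.dept | users.name
3 | 40 | 7 | 3 | 8 | ops | dave
1 | 50 | 80 | 1 | 30 | eng | gina
4 | 80 | 4 | 4 | 8 | mkt | frank
4 | 80 | 4 | 4 | 1 | mkt | eve
4 | 80 | 4 | 4 | 9 | hr | eve
After WHERE (1 rows):
parts.rank | parts.score | parts.amt | users.rank | users.yr | users.dept | users.name
3 | 40 | 7 | 3 | 8 | ops | dave
After GROUP BY (1 rows):
users.name | n
dave | 1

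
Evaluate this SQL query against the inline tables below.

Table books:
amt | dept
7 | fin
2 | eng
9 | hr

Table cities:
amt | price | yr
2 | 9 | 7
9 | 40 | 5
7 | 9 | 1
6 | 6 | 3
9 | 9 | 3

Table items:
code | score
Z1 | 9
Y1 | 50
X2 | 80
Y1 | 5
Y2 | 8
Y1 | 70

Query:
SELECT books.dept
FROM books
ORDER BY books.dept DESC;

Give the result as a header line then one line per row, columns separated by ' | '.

After SELECT (3 rows):
books.dept
fin
eng
hr
After ORDER BY (3 rows):
books.dept
hr
fin
eng

== RESULT ==
books.dept
hr
fin
eng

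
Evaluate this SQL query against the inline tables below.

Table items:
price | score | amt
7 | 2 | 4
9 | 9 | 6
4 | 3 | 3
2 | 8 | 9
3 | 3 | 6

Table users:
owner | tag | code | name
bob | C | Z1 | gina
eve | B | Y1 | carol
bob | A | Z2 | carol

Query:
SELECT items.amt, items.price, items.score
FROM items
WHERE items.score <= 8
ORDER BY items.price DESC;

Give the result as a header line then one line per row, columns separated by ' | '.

== RESULT ==
items.amt | items.price | items.score
4 | 7 | 2
3 | 4 | 3
6 | 3 | 3
9 | 2 | 8

Derivation:
After WHERE (4 rows):
items.price | items.score | items.amt
7 | 2 | 4
4 | 3 | 3
2 | 8 | 9
3 | 3 | 6
After SELECT (4 rows):
items.amt | items.price | items.score
4 | 7 | 2
3 | 4 | 3
9 | 2 | 8
6 | 3 | 3
After ORDER BY (4 rows):
items.amt | items.price | items.score
4 | 7 | 2
3 | 4 | 3
6 | 3 | 3
9 | 2 | 8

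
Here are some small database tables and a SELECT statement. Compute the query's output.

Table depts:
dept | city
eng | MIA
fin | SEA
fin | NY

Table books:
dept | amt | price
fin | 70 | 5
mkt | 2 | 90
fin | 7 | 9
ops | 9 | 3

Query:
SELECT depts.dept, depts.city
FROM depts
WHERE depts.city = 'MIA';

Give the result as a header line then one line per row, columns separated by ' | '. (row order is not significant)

After WHERE (1 rows):
depts.dept | depts.city
eng | MIA
After SELECT (1 rows):
depts.dept | depts.city
eng | MIA

== RESULT ==
depts.dept | depts.city
eng | MIA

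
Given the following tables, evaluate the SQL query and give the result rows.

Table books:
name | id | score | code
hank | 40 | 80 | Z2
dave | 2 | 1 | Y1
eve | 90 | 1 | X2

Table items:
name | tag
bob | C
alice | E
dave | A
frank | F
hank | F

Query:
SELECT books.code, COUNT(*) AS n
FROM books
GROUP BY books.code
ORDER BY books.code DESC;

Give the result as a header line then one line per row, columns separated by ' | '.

== RESULT ==
books.code | n
Z2 | 1
Y1 | 1
X2 | 1

Derivation:
After GROUP BY (3 rows):
books.code | n
Z2 | 1
Y1 | 1
X2 | 1
After ORDER BY (3 rows):
books.code | n
Z2 | 1
Y1 | 1
X2 | 1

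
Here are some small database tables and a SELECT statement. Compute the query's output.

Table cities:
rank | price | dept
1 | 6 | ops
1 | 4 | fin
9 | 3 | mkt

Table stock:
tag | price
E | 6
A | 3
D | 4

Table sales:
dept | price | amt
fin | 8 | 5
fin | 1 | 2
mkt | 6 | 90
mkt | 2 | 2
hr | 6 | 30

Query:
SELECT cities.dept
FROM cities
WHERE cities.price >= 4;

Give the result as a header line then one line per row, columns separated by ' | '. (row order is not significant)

== RESULT ==
cities.dept
ops
fin

Derivation:
After WHERE (2 rows):
cities.rank | cities.price | cities.dept
1 | 6 | ops
1 | 4 | fin
After SELECT (2 rows):
cities.dept
ops
fin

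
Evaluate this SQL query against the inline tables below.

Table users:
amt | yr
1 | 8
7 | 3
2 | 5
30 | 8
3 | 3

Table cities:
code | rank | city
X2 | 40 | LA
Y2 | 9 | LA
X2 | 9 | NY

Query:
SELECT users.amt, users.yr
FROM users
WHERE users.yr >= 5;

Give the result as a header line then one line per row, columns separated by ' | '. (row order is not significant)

== RESULT ==
users.amt | users.yr
1 | 8
2 | 5
30 | 8

Derivation:
After WHERE (3 rows):
users.amt | users.yr
1 | 8
2 | 5
30 | 8
After SELECT (3 rows):
users.amt | users.yr
1 | 8
2 | 5
30 | 8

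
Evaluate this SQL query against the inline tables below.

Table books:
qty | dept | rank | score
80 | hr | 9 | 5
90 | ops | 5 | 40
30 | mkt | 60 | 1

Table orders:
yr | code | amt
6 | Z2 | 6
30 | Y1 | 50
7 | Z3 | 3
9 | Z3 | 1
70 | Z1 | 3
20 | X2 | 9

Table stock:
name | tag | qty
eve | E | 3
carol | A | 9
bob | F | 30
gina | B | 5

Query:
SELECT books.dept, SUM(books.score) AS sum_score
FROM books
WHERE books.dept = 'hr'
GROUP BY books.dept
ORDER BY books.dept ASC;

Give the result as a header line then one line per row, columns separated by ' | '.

== RESULT ==
books.dept | sum_score
hr | 5

Derivation:
After WHERE (1 rows):
books.qty | books.dept | books.rank | books.score
80 | hr | 9 | 5
After GROUP BY (1 rows):
books.dept | sum_score
hr | 5
After ORDER BY (1 rows):
books.dept | sum_score
hr | 5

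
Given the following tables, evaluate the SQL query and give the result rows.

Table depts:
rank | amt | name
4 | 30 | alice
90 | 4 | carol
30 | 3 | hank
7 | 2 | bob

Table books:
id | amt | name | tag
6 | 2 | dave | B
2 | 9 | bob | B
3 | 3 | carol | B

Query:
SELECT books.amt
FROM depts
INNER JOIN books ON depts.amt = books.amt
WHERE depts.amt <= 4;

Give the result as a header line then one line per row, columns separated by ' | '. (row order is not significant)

== RESULT ==
books.amt
3
2

Derivation:
After JOIN books (2 rows):
depts.rank | depts.amt | depts.name | books.id | books.amt | books.name | books.tag
30 | 3 | hank | 3 | 3 | carol | B
7 | 2 | bob | 6 | 2 | dave | B
After WHERE (2 rows):
depts.rank | depts.amt | depts.name | books.id | books.amt | books.name | books.tag
30 | 3 | hank | 3 | 3 | carol | B
7 | 2 | bob | 6 | 2 | dave | B
After SELECT (2 rows):
books.amt
3
2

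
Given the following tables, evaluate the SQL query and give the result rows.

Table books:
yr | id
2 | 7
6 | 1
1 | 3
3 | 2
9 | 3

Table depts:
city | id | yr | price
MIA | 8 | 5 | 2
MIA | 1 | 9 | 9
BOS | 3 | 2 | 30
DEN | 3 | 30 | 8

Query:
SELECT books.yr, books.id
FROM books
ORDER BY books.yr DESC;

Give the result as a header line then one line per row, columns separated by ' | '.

After SELECT (5 rows):
books.yr | books.id
2 | 7
6 | 1
1 | 3
3 | 2
9 | 3
After ORDER BY (5 rows):
books.yr | books.id
9 | 3
6 | 1
3 | 2
2 | 7
1 | 3

== RESULT ==
books.yr | books.id
9 | 3
6 | 1
3 | 2
2 | 7
1 | 3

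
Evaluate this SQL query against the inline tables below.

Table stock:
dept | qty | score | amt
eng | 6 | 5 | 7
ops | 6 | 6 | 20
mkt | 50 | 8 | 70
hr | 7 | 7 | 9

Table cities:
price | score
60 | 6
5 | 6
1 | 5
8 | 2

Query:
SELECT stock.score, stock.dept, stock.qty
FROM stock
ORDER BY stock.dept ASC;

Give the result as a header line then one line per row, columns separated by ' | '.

== RESULT ==
stock.score | stock.dept | stock.qty
5 | eng | 6
7 | hr | 7
8 | mkt | 50
6 | ops | 6

Derivation:
After SELECT (4 rows):
stock.score | stock.dept | stock.qty
5 | eng | 6
6 | ops | 6
8 | mkt | 50
7 | hr | 7
After ORDER BY (4 rows):
stock.score | stock.dept | stock.qty
5 | eng | 6
7 | hr | 7
8 | mkt | 50
6 | ops | 6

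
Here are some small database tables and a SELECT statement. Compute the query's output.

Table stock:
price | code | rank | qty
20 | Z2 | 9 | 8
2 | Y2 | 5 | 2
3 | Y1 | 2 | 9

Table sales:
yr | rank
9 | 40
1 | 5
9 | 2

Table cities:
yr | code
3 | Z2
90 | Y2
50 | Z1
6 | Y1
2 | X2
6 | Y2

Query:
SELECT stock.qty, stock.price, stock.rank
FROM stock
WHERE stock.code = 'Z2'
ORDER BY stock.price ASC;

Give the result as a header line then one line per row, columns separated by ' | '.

== RESULT ==
stock.qty | stock.price | stock.rank
8 | 20 | 9

Derivation:
After WHERE (1 rows):
stock.price | stock.code | stock.rank | stock.qty
20 | Z2 | 9 | 8
After SELECT (1 rows):
stock.qty | stock.price | stock.rank
8 | 20 | 9
After ORDER BY (1 rows):
stock.qty | stock.price | stock.rank
8 | 20 | 9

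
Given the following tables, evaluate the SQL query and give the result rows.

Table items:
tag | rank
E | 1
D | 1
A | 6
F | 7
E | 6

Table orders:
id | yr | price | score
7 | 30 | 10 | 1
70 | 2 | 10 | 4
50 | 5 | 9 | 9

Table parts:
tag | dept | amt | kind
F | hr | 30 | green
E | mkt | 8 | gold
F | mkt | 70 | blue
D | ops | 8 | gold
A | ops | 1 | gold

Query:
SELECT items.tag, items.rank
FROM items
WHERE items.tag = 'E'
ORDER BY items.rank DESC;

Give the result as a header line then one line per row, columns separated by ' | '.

After WHERE (2 rows):
items.tag | items.rank
E | 1
E | 6
After SELECT (2 rows):
items.tag | items.rank
E | 1
E | 6
After ORDER BY (2 rows):
items.tag | items.rank
E | 6
E | 1

== RESULT ==
items.tag | items.rank
E | 6
E | 1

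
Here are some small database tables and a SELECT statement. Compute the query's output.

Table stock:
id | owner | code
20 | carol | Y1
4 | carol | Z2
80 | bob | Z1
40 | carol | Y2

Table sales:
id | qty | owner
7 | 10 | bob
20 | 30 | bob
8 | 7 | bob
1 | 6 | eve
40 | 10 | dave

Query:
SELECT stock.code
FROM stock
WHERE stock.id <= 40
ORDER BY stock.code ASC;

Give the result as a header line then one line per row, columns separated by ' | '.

After WHERE (3 rows):
stock.id | stock.owner | stock.code
20 | carol | Y1
4 | carol | Z2
40 | carol | Y2
After SELECT (3 rows):
stock.code
Y1
Z2
Y2
After ORDER BY (3 rows):
stock.code
Y1
Y2
Z2

== RESULT ==
stock.code
Y1
Y2
Z2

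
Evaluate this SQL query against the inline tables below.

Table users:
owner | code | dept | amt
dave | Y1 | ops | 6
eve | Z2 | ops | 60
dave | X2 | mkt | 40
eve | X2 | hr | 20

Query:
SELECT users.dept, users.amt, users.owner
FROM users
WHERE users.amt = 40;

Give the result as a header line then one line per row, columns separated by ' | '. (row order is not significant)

After WHERE (1 rows):
users.owner | users.code | users.dept | users.amt
dave | X2 | mkt | 40
After SELECT (1 rows):
users.dept | users.amt | users.owner
mkt | 40 | dave

== RESULT ==
users.dept | users.amt | users.owner
mkt | 40 | dave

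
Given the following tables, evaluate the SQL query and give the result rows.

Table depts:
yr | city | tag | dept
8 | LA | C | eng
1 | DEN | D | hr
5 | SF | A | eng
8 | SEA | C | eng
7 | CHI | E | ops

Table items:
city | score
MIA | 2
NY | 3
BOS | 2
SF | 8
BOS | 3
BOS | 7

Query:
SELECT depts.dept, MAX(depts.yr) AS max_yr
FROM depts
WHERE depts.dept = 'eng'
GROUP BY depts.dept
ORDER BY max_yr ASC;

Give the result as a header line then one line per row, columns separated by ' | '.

== RESULT ==
depts.dept | max_yr
eng | 8

Derivation:
After WHERE (3 rows):
depts.yr | depts.city | depts.tag | depts.dept
8 | LA | C | eng
5 | SF | A | eng
8 | SEA | C | eng
After GROUP BY (1 rows):
depts.dept | max_yr
eng | 8
After ORDER BY (1 rows):
depts.dept | max_yr
eng | 8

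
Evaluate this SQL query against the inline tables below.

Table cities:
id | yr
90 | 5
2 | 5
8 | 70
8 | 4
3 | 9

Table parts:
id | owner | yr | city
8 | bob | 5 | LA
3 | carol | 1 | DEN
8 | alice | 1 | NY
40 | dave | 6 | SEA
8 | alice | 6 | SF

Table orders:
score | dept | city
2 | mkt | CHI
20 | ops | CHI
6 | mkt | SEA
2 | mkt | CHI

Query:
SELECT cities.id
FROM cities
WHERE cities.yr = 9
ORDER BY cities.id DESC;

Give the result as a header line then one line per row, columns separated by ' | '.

After WHERE (1 rows):
cities.id | cities.yr
3 | 9
After SELECT (1 rows):
cities.id
3
After ORDER BY (1 rows):
cities.id
3

== RESULT ==
cities.id
3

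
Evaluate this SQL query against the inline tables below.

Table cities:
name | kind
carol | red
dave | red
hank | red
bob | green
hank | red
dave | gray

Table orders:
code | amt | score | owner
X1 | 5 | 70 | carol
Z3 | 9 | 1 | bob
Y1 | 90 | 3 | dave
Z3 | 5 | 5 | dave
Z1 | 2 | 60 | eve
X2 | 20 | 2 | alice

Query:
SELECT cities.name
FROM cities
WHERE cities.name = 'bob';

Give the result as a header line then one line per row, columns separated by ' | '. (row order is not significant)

After WHERE (1 rows):
cities.name | cities.kind
bob | green
After SELECT (1 rows):
cities.name
bob

== RESULT ==
cities.name
bob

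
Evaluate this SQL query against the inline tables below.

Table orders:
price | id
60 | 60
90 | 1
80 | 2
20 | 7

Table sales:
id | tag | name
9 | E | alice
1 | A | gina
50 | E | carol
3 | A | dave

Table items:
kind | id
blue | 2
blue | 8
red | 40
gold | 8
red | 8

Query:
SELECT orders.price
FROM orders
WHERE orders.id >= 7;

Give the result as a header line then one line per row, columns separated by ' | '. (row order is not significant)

After WHERE (2 rows):
orders.price | orders.id
60 | 60
20 | 7
After SELECT (2 rows):
orders.price
60
20

== RESULT ==
orders.price
60
20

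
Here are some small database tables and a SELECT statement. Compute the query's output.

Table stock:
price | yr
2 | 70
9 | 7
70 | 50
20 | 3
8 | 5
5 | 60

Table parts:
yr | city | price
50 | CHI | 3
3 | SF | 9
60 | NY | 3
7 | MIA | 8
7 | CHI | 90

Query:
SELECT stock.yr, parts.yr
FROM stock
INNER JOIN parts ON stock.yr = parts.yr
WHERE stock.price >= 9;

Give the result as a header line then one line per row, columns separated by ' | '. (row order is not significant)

After JOIN parts (5 rows):
stock.price | stock.yr | parts.yr | parts.city | parts.price
9 | 7 | 7 | MIA | 8
9 | 7 | 7 | CHI | 90
70 | 50 | 50 | CHI | 3
20 | 3 | 3 | SF | 9
5 | 60 | 60 | NY | 3
After WHERE (4 rows):
stock.price | stock.yr | parts.yr | parts.city | parts.price
9 | 7 | 7 | MIA | 8
9 | 7 | 7 | CHI | 90
70 | 50 | 50 | CHI | 3
20 | 3 | 3 | SF | 9
After SELECT (4 rows):
stock.yr | parts.yr
7 | 7
7 | 7
50 | 50
3 | 3

== RESULT ==
stock.yr | parts.yr
7 | 7
7 | 7
50 | 50
3 | 3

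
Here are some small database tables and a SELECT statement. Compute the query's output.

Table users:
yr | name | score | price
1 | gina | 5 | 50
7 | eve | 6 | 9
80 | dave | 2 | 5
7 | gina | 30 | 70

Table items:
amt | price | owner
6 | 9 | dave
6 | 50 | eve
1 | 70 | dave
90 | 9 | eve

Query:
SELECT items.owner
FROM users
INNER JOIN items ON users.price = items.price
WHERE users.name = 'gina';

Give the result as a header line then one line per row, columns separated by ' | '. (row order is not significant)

== RESULT ==
items.owner
eve
dave

Derivation:
After JOIN items (4 rows):
users.yr | users.name | users.score | users.price | items.amt | items.price | items.owner
1 | gina | 5 | 50 | 6 | 50 | eve
7 | eve | 6 | 9 | 6 | 9 | dave
7 | eve | 6 | 9 | 90 | 9 | eve
7 | gina | 30 | 70 | 1 | 70 | dave
After WHERE (2 rows):
users.yr | users.name | users.score | users.price | items.amt | items.price | items.owner
1 | gina | 5 | 50 | 6 | 50 | eve
7 | gina | 30 | 70 | 1 | 70 | dave
After SELECT (2 rows):
items.owner
eve
dave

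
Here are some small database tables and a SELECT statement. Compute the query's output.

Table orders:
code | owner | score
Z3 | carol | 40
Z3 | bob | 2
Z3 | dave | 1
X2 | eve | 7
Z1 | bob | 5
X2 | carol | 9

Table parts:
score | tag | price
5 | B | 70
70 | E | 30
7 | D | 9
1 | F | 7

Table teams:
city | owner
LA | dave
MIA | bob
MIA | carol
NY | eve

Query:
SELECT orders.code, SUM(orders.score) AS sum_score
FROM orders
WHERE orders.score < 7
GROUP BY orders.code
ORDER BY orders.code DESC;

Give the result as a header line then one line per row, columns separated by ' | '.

After WHERE (3 rows):
orders.code | orders.owner | orders.score
Z3 | bob | 2
Z3 | dave | 1
Z1 | bob | 5
After GROUP BY (2 rows):
orders.code | sum_score
Z3 | 3
Z1 | 5
After ORDER BY (2 rows):
orders.code | sum_score
Z3 | 3
Z1 | 5

== RESULT ==
orders.code | sum_score
Z3 | 3
Z1 | 5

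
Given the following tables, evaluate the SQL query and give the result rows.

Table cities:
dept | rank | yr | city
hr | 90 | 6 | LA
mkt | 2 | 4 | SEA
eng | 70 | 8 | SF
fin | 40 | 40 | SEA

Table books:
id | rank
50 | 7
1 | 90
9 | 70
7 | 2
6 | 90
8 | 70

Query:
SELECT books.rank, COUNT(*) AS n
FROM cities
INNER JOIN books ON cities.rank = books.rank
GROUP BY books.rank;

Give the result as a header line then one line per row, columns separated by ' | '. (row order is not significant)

== RESULT ==
books.rank | n
90 | 2
2 | 1
70 | 2

Derivation:
After JOIN books (5 rows):
cities.dept | cities.rank | cities.yr | cities.city | books.id | books.rank
hr | 90 | 6 | LA | 1 | 90
hr | 90 | 6 | LA | 6 | 90
mkt | 2 | 4 | SEA | 7 | 2
eng | 70 | 8 | SF | 9 | 70
eng | 70 | 8 | SF | 8 | 70
After GROUP BY (3 rows):
books.rank | n
90 | 2
2 | 1
70 | 2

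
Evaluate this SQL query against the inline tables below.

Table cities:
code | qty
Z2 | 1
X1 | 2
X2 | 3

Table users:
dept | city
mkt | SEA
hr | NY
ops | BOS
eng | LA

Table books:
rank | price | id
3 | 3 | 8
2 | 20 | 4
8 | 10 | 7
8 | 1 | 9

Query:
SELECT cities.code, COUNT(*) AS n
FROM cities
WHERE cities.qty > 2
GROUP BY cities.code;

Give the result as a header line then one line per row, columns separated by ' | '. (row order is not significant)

== RESULT ==
cities.code | n
X2 | 1

Derivation:
After WHERE (1 rows):
cities.code | cities.qty
X2 | 3
After GROUP BY (1 rows):
cities.code | n
X2 | 1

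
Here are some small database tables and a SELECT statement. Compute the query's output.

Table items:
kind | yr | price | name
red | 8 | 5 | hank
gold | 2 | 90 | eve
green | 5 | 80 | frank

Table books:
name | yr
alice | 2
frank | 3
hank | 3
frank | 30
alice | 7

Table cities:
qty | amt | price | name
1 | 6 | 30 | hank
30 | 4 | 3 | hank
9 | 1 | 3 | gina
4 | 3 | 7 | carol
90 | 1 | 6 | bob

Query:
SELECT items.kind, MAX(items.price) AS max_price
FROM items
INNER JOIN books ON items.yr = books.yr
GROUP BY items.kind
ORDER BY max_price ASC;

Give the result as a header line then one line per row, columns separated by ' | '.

== RESULT ==
items.kind | max_price
gold | 90

Derivation:
After JOIN books (1 rows):
items.kind | items.yr | items.price | items.name | books.name | books.yr
gold | 2 | 90 | eve | alice | 2
After GROUP BY (1 rows):
items.kind | max_price
gold | 90
After ORDER BY (1 rows):
items.kind | max_price
gold | 90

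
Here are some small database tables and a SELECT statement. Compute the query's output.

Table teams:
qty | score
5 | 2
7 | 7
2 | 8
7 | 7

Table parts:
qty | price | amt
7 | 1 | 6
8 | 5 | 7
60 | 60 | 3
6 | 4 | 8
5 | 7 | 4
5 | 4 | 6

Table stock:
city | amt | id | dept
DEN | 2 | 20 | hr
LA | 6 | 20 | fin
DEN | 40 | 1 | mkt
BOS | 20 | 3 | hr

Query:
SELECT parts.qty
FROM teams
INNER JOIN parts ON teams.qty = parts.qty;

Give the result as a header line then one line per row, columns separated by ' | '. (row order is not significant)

== RESULT ==
parts.qty
5
5
7
7

Derivation:
After JOIN parts (4 rows):
teams.qty | teams.score | parts.qty | parts.price | parts.amt
5 | 2 | 5 | 7 | 4
5 | 2 | 5 | 4 | 6
7 | 7 | 7 | 1 | 6
7 | 7 | 7 | 1 | 6
After SELECT (4 rows):
parts.qty
5
5
7
7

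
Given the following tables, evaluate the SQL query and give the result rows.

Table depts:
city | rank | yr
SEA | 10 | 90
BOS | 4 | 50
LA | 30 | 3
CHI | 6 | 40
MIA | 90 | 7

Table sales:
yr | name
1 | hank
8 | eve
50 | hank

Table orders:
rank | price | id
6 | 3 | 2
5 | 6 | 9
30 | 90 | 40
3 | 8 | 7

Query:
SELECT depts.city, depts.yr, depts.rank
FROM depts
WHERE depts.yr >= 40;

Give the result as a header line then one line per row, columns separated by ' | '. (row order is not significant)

== RESULT ==
depts.city | depts.yr | depts.rank
SEA | 90 | 10
BOS | 50 | 4
CHI | 40 | 6

Derivation:
After WHERE (3 rows):
depts.city | depts.rank | depts.yr
SEA | 10 | 90
BOS | 4 | 50
CHI | 6 | 40
After SELECT (3 rows):
depts.city | depts.yr | depts.rank
SEA | 90 | 10
BOS | 50 | 4
CHI | 40 | 6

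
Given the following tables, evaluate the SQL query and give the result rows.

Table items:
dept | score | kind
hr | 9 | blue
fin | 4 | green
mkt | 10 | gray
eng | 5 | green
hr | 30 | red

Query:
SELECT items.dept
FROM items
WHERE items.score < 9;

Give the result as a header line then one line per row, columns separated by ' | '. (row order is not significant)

After WHERE (2 rows):
items.dept | items.score | items.kind
fin | 4 | green
eng | 5 | green
After SELECT (2 rows):
items.dept
fin
eng

== RESULT ==
items.dept
fin
eng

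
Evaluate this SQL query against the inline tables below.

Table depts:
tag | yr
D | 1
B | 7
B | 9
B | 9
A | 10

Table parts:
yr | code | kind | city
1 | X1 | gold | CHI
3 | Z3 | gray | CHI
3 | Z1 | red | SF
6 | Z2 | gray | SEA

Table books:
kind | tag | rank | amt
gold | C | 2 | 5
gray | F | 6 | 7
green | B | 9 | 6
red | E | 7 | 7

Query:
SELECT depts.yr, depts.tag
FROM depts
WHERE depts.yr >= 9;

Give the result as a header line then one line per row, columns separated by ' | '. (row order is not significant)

== RESULT ==
depts.yr | depts.tag
9 | B
9 | B
10 | A

Derivation:
After WHERE (3 rows):
depts.tag | depts.yr
B | 9
B | 9
A | 10
After SELECT (3 rows):
depts.yr | depts.tag
9 | B
9 | B
10 | A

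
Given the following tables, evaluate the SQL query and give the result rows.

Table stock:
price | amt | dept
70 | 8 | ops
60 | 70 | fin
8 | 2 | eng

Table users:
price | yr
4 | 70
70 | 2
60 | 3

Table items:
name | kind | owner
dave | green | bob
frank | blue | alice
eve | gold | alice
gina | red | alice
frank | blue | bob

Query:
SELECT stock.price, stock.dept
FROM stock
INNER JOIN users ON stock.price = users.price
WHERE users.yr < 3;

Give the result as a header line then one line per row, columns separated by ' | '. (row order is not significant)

After JOIN users (2 rows):
stock.price | stock.amt | stock.dept | users.price | users.yr
70 | 8 | ops | 70 | 2
60 | 70 | fin | 60 | 3
After WHERE (1 rows):
stock.price | stock.amt | stock.dept | users.price | users.yr
70 | 8 | ops | 70 | 2
After SELECT (1 rows):
stock.price | stock.dept
70 | ops

== RESULT ==
stock.price | stock.dept
70 | ops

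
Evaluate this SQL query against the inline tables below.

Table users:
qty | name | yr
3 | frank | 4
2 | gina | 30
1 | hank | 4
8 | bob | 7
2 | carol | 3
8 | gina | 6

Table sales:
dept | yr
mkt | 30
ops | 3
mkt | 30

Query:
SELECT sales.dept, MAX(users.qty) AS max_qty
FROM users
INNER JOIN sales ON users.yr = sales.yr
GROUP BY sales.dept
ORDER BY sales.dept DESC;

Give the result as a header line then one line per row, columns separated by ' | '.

== RESULT ==
sales.dept | max_qty
ops | 2
mkt | 2

Derivation:
After JOIN sales (3 rows):
users.qty | users.name | users.yr | sales.dept | sales.yr
2 | gina | 30 | mkt | 30
2 | gina | 30 | mkt | 30
2 | carol | 3 | ops | 3
After GROUP BY (2 rows):
sales.dept | max_qty
mkt | 2
ops | 2
After ORDER BY (2 rows):
sales.dept | max_qty
ops | 2
mkt | 2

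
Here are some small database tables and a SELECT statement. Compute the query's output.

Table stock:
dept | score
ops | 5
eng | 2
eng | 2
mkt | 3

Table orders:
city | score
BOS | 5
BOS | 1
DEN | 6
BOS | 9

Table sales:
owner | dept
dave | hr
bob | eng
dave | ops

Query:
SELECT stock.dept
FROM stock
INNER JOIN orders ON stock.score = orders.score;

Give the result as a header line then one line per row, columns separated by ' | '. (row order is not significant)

After JOIN orders (1 rows):
stock.dept | stock.score | orders.city | orders.score
ops | 5 | BOS | 5
After SELECT (1 rows):
stock.dept
ops

== RESULT ==
stock.dept
ops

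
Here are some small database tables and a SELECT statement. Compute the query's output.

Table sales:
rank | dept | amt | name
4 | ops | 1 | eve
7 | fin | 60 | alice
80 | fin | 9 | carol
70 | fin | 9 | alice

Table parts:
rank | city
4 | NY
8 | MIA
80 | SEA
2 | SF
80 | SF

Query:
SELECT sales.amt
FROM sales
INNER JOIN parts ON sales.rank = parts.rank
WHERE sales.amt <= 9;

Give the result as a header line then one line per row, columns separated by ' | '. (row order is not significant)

== RESULT ==
sales.amt
1
9
9

Derivation:
After JOIN parts (3 rows):
sales.rank | sales.dept | sales.amt | sales.name | parts.rank | parts.city
4 | ops | 1 | eve | 4 | NY
80 | fin | 9 | carol | 80 | SEA
80 | fin | 9 | carol | 80 | SF
After WHERE (3 rows):
sales.rank | sales.dept | sales.amt | sales.name | parts.rank | parts.city
4 | ops | 1 | eve | 4 | NY
80 | fin | 9 | carol | 80 | SEA
80 | fin | 9 | carol | 80 | SF
After SELECT (3 rows):
sales.amt
1
9
9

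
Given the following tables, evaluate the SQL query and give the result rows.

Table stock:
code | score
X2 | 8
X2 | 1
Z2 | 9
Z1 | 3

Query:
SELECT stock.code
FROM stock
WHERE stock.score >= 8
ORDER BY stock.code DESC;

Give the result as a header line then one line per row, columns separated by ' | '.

== RESULT ==
stock.code
Z2
X2

Derivation:
After WHERE (2 rows):
stock.code | stock.score
X2 | 8
Z2 | 9
After SELECT (2 rows):
stock.code
X2
Z2
After ORDER BY (2 rows):
stock.code
Z2
X2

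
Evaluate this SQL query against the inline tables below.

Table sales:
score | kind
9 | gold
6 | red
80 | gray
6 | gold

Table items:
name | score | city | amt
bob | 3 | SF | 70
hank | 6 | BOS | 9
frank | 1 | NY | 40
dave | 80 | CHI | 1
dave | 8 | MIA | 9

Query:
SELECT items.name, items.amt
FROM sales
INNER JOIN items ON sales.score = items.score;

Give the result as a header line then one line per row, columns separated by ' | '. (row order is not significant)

== RESULT ==
items.name | items.amt
hank | 9
dave | 1
hank | 9

Derivation:
After JOIN items (3 rows):
sales.score | sales.kind | items.name | items.score | items.city | items.amt
6 | red | hank | 6 | BOS | 9
80 | gray | dave | 80 | CHI | 1
6 | gold | hank | 6 | BOS | 9
After SELECT (3 rows):
items.name | items.amt
hank | 9
dave | 1
hank | 9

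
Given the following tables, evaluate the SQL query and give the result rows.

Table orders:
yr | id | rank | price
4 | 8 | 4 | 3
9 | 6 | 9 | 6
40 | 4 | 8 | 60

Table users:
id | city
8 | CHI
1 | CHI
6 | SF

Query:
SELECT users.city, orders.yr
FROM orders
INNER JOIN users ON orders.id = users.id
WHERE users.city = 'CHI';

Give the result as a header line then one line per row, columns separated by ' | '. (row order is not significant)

== RESULT ==
users.city | orders.yr
CHI | 4

Derivation:
After JOIN users (2 rows):
orders.yr | orders.id | orders.rank | orders.price | users.id | users.city
4 | 8 | 4 | 3 | 8 | CHI
9 | 6 | 9 | 6 | 6 | SF
After WHERE (1 rows):
orders.yr | orders.id | orders.rank | orders.price | users.id | users.city
4 | 8 | 4 | 3 | 8 | CHI
After SELECT (1 rows):
users.city | orders.yr
CHI | 4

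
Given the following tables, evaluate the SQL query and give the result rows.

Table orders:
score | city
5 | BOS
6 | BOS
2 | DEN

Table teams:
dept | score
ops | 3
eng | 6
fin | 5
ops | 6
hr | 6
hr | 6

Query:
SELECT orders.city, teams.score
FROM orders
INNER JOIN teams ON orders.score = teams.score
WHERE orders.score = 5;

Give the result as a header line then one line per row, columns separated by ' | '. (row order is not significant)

After JOIN teams (5 rows):
orders.score | orders.city | teams.dept | teams.score
5 | BOS | fin | 5
6 | BOS | eng | 6
6 | BOS | ops | 6
6 | BOS | hr | 6
6 | BOS | hr | 6
After WHERE (1 rows):
orders.score | orders.city | teams.dept | teams.score
5 | BOS | fin | 5
After SELECT (1 rows):
orders.city | teams.score
BOS | 5

== RESULT ==
orders.city | teams.score
BOS | 5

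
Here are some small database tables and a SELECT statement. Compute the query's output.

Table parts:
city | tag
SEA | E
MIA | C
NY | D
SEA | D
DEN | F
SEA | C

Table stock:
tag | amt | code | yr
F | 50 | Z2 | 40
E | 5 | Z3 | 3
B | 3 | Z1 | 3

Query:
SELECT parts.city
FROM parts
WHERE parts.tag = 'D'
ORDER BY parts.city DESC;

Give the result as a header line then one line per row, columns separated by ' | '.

== RESULT ==
parts.city
SEA
NY

Derivation:
After WHERE (2 rows):
parts.city | parts.tag
NY | D
SEA | D
After SELECT (2 rows):
parts.city
NY
SEA
After ORDER BY (2 rows):
parts.city
SEA
NY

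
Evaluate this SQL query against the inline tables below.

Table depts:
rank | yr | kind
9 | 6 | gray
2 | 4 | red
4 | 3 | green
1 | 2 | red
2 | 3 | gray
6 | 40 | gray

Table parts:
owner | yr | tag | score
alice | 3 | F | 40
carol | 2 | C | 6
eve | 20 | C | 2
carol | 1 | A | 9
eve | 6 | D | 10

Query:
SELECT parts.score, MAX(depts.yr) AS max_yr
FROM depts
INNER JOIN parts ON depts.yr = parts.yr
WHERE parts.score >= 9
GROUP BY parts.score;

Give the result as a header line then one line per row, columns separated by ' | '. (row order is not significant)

== RESULT ==
parts.score | max_yr
10 | 6
40 | 3

Derivation:
After JOIN parts (4 rows):
depts.rank | depts.yr | depts.kind | parts.owner | parts.yr | parts.tag | parts.score
9 | 6 | gray | eve | 6 | D | 10
4 | 3 | green | alice | 3 | F | 40
1 | 2 | red | carol | 2 | C | 6
2 | 3 | gray | alice | 3 | F | 40
After WHERE (3 rows):
depts.rank | depts.yr | depts.kind | parts.owner | parts.yr | parts.tag | parts.score
9 | 6 | gray | eve | 6 | D | 10
4 | 3 | green | alice | 3 | F | 40
2 | 3 | gray | alice | 3 | F | 40
After GROUP BY (2 rows):
parts.score | max_yr
10 | 6
40 | 3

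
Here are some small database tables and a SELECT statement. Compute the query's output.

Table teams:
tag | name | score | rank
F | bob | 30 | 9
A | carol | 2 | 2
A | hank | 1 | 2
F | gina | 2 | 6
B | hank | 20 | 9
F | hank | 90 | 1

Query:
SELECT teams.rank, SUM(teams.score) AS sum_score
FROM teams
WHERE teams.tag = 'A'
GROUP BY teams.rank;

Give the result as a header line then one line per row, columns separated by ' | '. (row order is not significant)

After WHERE (2 rows):
teams.tag | teams.name | teams.score | teams.rank
A | carol | 2 | 2
A | hank | 1 | 2
After GROUP BY (1 rows):
teams.rank | sum_score
2 | 3

== RESULT ==
teams.rank | sum_score
2 | 3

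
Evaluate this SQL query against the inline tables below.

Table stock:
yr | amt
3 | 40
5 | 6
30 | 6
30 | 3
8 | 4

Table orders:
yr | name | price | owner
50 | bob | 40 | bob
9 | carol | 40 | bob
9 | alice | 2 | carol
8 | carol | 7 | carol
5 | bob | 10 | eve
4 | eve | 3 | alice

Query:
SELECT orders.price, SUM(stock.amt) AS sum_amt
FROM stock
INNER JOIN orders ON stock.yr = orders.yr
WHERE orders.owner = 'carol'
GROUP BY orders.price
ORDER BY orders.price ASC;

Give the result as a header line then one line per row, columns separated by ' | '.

After JOIN orders (2 rows):
stock.yr | stock.amt | orders.yr | orders.name | orders.price | orders.owner
5 | 6 | 5 | bob | 10 | eve
8 | 4 | 8 | carol | 7 | carol
After WHERE (1 rows):
stock.yr | stock.amt | orders.yr | orders.name | orders.price | orders.owner
8 | 4 | 8 | carol | 7 | carol
After GROUP BY (1 rows):
orders.price | sum_amt
7 | 4
After ORDER BY (1 rows):
orders.price | sum_amt
7 | 4

== RESULT ==
orders.price | sum_amt
7 | 4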